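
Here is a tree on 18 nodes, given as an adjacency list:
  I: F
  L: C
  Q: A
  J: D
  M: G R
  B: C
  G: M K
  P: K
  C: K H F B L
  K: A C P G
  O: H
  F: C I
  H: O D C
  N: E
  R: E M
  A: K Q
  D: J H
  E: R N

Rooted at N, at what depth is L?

7

Path from N to L: N → E → R → M → G → K → C → L, which has 7 edges.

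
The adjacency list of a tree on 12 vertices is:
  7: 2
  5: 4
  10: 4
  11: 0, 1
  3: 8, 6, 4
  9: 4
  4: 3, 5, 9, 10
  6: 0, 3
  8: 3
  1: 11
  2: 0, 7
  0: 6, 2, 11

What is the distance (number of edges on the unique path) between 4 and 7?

4–3–6–0–2–7: 5 edges.

5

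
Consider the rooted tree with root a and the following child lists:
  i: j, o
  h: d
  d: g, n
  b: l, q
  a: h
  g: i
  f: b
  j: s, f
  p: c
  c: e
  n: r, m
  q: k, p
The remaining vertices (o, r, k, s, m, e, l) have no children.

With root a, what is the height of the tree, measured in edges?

11

The longest root-to-leaf path is a-h-d-g-i-j-f-b-q-p-c-e (11 edges).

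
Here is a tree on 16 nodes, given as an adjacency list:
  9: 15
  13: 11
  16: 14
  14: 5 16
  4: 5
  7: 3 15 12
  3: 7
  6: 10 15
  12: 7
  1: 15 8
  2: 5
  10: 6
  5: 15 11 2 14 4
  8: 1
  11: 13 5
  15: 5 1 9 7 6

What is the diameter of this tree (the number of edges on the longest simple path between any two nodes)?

5

BFS from 13 reaches 10 last, at distance 5; BFS from 10 confirms no node is farther.
Path: 13–11–5–15–6–10.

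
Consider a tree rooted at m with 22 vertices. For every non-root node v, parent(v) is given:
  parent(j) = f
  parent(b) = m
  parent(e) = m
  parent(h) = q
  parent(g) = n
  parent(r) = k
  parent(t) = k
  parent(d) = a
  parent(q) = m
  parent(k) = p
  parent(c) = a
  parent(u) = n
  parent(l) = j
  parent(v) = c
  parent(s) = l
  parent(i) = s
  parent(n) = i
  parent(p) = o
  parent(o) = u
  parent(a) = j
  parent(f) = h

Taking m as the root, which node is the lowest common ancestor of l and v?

Ancestors of l (toward the root): l, j, f, h, q, m.
Ancestors of v: v, c, a, j, f, h, q, m.
The deepest node appearing in both lists is j.

j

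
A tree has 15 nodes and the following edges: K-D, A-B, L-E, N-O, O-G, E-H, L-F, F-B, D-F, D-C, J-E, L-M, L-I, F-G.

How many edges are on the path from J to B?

Walking from J: J – E – L – F – B. Length 4.

4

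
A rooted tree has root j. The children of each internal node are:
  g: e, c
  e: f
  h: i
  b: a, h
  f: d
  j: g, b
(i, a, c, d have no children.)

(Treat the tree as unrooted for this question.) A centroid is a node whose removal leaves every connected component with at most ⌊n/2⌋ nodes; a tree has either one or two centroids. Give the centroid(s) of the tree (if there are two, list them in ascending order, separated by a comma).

Removing g splits the tree into components of sizes 5, 3, 1; the largest is 5 ≤ ⌊10/2⌋ = 5.
Its neighbour j also leaves a largest component of size 5, so both are centroids.

g, j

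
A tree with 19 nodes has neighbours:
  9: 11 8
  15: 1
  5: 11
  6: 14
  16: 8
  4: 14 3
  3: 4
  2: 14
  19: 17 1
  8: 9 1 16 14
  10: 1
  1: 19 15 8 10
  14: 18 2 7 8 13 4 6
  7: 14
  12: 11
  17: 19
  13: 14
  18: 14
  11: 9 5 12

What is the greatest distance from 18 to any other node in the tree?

5

Distances from 18 peak at 5, attained at 5 (12, 17 also at distance 5).
18 – 14 – 8 – 9 – 11 – 5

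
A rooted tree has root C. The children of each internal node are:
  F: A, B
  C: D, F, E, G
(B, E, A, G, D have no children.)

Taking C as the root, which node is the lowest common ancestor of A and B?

A's ancestor chain is A, F, C and B's is B, F, C; they first meet at F.

F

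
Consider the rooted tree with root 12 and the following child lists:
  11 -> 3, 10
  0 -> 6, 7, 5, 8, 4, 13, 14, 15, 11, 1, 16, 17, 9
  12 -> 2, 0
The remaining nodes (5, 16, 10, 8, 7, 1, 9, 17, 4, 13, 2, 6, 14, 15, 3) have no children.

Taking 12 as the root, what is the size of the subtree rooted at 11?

The subtree rooted at 11 contains: 11, 3, 10 — 3 nodes.

3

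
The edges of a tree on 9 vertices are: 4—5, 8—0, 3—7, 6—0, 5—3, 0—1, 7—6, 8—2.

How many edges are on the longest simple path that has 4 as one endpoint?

7

Distances from 4 peak at 7, attained at 2.
4-5-3-7-6-0-8-2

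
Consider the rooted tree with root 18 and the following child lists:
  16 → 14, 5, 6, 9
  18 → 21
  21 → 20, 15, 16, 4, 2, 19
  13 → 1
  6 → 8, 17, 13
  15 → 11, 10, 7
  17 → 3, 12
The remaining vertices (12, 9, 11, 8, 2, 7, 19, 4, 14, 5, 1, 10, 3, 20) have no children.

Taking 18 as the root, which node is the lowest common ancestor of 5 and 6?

Ancestors of 5 (toward the root): 5, 16, 21, 18.
Ancestors of 6: 6, 16, 21, 18.
The deepest node appearing in both lists is 16.

16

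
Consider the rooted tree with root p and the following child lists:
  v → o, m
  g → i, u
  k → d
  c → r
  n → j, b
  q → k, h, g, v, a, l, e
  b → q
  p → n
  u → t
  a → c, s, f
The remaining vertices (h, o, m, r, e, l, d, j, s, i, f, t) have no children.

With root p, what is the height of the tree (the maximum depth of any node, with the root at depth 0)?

6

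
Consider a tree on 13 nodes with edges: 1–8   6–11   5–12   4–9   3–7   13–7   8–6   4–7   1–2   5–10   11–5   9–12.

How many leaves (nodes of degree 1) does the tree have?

4

Exactly 4 nodes have a single neighbour: 2, 3, 10, 13.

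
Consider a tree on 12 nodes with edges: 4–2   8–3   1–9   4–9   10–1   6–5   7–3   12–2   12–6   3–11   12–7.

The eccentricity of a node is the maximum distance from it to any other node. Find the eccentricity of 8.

Distances from 8 peak at 8, attained at 10.
8-3-7-12-2-4-9-1-10

8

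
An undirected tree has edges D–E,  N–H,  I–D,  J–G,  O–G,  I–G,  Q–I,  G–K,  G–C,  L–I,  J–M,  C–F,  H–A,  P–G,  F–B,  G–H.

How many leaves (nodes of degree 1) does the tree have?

10

Degree-1 nodes: A, B, E, K, L, M, N, O, P, Q — 10 of them.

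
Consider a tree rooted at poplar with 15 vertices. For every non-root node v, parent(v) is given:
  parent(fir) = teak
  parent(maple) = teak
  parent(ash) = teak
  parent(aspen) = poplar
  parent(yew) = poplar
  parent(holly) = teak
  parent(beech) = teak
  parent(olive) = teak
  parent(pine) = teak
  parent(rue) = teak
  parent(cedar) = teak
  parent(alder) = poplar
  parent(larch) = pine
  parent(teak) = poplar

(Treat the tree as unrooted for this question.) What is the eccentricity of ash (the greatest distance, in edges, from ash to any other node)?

3

A farthest node from ash is aspen (alder, larch, yew also at distance 3).
The path ash–teak–poplar–aspen has 3 edges.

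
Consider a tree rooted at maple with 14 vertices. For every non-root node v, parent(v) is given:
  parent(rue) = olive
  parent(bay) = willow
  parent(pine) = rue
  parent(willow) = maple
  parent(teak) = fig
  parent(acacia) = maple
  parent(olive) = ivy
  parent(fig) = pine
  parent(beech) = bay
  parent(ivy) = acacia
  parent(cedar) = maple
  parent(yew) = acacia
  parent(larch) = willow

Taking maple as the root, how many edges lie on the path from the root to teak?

7

Path from maple to teak: maple – acacia – ivy – olive – rue – pine – fig – teak, which has 7 edges.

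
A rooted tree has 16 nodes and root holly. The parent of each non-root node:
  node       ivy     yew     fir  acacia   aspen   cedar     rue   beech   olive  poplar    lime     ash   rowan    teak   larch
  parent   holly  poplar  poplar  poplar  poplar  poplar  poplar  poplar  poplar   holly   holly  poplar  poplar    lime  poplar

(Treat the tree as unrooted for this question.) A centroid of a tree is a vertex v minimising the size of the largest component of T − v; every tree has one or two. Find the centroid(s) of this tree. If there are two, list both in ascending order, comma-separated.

Delete poplar: the remaining components have sizes 4, 1, 1, 1, 1, 1, 1, 1, 1, 1, 1, 1. Max 4 ≤ 8, so poplar is a centroid.
Every other node leaves some component of size > 8, so the centroid is unique.

poplar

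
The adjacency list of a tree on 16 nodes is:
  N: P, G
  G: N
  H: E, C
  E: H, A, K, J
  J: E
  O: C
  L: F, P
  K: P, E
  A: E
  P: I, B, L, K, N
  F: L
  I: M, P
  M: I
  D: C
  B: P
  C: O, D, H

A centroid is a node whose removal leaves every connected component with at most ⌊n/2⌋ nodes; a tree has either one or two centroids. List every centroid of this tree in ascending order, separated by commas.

K, P

Removing P splits the tree into components of sizes 8, 2, 2, 2, 1; the largest is 8 ≤ ⌊16/2⌋ = 8.
Its neighbour K also leaves a largest component of size 8, so both are centroids.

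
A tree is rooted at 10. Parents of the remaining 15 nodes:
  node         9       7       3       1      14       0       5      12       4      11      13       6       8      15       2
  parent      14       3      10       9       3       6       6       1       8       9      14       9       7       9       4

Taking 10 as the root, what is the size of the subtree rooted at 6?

6's subtree: {6, 5, 0}, size 3.

3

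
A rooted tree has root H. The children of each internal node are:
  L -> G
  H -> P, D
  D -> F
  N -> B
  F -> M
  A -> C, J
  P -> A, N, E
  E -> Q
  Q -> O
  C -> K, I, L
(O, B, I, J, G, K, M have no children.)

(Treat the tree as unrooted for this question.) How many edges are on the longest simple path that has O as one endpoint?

A farthest node from O is M (G also at distance 7).
The path O – Q – E – P – H – D – F – M has 7 edges.

7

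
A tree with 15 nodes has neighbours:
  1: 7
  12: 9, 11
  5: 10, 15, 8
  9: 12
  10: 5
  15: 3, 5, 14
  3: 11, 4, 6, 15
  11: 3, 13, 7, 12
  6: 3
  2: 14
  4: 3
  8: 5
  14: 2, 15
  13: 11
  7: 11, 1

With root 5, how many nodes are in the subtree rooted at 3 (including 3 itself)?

9

Descendants of 3 (including itself): 3, 11, 6, 4, 12, 7, 13, 9, 1. That's 9.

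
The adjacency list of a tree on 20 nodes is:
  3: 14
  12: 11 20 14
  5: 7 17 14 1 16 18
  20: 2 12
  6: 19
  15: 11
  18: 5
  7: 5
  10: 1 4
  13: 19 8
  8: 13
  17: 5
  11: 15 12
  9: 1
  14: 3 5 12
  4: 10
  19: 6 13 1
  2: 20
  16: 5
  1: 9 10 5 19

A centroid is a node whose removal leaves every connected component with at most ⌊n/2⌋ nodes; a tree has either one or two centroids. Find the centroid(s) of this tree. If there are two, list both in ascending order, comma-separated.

Removing 5 splits the tree into components of sizes 8, 7, 1, 1, 1, 1; the largest is 8 ≤ ⌊20/2⌋ = 10.
No neighbour of 5 does as well, so 5 is the unique centroid.

5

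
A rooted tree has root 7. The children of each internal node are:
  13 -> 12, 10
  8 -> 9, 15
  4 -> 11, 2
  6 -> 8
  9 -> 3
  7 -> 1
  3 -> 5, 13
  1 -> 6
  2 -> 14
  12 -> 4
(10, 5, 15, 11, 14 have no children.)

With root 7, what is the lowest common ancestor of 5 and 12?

3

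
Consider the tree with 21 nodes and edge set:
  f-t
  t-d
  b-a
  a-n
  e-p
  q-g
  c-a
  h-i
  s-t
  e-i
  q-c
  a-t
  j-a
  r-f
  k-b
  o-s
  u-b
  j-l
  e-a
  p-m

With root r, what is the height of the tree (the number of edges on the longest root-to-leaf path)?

m sits deepest: r–f–t–a–e–p–m — 6 edges from the root.

6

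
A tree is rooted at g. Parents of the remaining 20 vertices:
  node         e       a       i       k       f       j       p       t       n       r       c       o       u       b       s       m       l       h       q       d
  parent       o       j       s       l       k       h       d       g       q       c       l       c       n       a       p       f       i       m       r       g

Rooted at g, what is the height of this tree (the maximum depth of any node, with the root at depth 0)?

The longest root-to-leaf path is g → d → p → s → i → l → k → f → m → h → j → a → b (12 edges).

12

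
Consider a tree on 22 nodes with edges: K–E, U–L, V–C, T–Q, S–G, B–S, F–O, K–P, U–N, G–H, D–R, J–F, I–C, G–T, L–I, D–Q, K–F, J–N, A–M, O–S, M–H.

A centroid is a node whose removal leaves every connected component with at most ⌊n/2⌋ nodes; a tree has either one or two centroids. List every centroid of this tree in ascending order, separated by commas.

F, O

If O is removed the pieces have sizes 11, 10, all ≤ ⌊22/2⌋ = 11.
F is adjacent to O and is also a centroid (the largest component after removing it is likewise 11).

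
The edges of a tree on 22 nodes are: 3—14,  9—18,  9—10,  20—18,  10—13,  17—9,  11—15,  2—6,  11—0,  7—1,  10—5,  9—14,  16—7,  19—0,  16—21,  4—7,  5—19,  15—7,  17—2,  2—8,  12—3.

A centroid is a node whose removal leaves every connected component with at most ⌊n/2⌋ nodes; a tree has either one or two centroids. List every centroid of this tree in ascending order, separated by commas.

10

Delete 10: the remaining components have sizes 10, 10, 1. Max 10 ≤ 11, so 10 is a centroid.
No neighbour of 10 does as well, so 10 is the unique centroid.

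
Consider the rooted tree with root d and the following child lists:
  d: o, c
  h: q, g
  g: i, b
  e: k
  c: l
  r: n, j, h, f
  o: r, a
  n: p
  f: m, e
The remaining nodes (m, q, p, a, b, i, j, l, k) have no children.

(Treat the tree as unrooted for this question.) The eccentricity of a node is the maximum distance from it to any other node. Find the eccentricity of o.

4

A farthest node from o is b (i, k also at distance 4).
The path o-r-h-g-b has 4 edges.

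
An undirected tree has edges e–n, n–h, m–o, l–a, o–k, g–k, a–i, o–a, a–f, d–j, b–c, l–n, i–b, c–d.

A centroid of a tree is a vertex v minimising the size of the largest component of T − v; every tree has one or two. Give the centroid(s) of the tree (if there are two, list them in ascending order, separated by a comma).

a

Delete a: the remaining components have sizes 5, 4, 4, 1. Max 5 ≤ 7, so a is a centroid.
No neighbour of a does as well, so a is the unique centroid.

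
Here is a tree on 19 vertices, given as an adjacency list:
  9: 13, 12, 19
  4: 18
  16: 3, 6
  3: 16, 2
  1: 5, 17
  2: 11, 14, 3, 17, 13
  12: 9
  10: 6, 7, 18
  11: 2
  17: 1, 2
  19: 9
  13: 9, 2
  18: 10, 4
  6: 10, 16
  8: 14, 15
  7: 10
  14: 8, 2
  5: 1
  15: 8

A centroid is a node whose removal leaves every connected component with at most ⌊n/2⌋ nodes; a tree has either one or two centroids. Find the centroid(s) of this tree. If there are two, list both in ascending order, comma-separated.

2

Delete 2: the remaining components have sizes 7, 4, 3, 3, 1. Max 7 ≤ 9, so 2 is a centroid.
Every other node leaves some component of size > 9, so the centroid is unique.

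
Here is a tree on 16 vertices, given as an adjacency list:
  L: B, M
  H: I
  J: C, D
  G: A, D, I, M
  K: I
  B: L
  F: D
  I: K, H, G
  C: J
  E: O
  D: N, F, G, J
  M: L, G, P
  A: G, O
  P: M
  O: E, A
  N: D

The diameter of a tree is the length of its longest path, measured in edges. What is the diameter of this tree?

BFS from C reaches E last, at distance 6; BFS from E confirms no node is farther.
Path: C – J – D – G – A – O – E.

6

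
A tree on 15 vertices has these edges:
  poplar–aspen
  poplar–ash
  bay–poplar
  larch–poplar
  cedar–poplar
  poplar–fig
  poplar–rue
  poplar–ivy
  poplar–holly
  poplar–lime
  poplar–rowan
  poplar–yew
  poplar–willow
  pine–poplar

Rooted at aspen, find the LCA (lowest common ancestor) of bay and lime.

bay's ancestor chain is bay, poplar, aspen and lime's is lime, poplar, aspen; they first meet at poplar.

poplar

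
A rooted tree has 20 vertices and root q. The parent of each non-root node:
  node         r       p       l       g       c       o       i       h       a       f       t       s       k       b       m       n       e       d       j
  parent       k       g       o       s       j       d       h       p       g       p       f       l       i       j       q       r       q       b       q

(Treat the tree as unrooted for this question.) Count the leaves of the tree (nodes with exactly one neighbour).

6

Exactly 6 nodes have a single neighbour: a, c, e, m, n, t.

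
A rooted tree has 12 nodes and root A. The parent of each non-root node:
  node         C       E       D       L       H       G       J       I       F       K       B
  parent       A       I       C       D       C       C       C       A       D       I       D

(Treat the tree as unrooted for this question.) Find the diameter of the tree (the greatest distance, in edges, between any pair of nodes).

5

BFS from E reaches L last, at distance 5; BFS from L confirms no node is farther.
Path: E-I-A-C-D-L.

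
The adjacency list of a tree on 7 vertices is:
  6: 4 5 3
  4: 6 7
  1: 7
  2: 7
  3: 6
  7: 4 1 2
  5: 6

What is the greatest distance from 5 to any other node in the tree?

The node farthest from 5 is 2 (1 also at distance 4), via 5 – 6 – 4 – 7 – 2 — 4 edges.

4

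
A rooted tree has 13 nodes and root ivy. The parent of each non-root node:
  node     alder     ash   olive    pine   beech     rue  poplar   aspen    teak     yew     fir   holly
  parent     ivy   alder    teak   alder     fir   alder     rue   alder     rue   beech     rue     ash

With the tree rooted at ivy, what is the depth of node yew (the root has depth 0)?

5

Path from ivy to yew: ivy → alder → rue → fir → beech → yew, which has 5 edges.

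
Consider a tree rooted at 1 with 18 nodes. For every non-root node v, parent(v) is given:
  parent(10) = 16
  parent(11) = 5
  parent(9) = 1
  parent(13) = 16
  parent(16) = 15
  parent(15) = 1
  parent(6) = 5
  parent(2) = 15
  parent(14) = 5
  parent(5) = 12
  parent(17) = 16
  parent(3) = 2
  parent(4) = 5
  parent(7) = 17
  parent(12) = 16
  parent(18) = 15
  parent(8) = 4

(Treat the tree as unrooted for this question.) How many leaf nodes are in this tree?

10

Degree-1 nodes: 3, 6, 7, 8, 9, 10, 11, 13, 14, 18 — 10 of them.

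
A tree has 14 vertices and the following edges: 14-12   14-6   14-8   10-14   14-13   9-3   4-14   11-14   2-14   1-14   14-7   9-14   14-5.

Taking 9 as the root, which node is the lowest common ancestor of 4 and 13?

Ancestors of 4 (toward the root): 4, 14, 9.
Ancestors of 13: 13, 14, 9.
The deepest node appearing in both lists is 14.

14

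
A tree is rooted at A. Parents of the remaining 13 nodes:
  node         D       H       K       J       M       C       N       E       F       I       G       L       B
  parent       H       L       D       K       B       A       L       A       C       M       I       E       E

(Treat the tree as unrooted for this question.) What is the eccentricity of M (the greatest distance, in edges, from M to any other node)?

7

The node farthest from M is J, via M-B-E-L-H-D-K-J — 7 edges.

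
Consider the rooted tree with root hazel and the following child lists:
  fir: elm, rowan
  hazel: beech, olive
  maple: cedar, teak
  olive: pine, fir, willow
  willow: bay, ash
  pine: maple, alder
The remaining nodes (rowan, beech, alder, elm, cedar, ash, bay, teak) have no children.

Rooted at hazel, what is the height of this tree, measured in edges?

4

The longest root-to-leaf path is hazel-olive-pine-maple-cedar (4 edges).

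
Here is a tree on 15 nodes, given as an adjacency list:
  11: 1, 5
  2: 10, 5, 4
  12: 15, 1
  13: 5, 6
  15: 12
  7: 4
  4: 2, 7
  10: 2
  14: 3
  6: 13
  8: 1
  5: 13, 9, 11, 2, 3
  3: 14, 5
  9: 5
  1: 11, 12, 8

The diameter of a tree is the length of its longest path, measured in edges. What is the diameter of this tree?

Starting from 15, a farthest node is 7 at distance 7.
One longest path: 15 - 12 - 1 - 11 - 5 - 2 - 4 - 7.
So the diameter is 7.

7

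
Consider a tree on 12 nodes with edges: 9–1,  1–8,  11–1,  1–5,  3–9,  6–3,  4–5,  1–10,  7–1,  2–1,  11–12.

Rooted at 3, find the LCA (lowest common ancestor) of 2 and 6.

3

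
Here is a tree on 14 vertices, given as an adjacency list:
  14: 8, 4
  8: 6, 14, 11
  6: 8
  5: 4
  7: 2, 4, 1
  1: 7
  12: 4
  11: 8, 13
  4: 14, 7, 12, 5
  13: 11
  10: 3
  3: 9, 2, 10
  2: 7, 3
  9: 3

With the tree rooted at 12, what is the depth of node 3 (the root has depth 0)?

Path from 12 to 3: 12–4–7–2–3, which has 4 edges.

4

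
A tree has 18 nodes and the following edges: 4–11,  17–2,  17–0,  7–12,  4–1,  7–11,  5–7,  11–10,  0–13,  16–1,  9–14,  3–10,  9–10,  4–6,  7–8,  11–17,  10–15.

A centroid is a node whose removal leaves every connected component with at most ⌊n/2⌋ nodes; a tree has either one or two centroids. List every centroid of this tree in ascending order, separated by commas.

Removing 11 splits the tree into components of sizes 5, 4, 4, 4; the largest is 5 ≤ ⌊18/2⌋ = 9.
No neighbour of 11 does as well, so 11 is the unique centroid.

11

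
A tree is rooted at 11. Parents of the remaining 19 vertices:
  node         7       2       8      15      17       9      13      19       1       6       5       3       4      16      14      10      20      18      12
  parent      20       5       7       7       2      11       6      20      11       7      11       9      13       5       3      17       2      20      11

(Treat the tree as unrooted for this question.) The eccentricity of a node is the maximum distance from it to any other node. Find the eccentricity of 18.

The node farthest from 18 is 14, via 18–20–2–5–11–9–3–14 — 7 edges.

7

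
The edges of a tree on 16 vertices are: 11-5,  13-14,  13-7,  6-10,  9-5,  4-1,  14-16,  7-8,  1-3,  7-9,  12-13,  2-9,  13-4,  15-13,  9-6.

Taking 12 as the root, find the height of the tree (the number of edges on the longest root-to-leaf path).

11 sits deepest: 12 – 13 – 7 – 9 – 5 – 11 — 5 edges from the root.

5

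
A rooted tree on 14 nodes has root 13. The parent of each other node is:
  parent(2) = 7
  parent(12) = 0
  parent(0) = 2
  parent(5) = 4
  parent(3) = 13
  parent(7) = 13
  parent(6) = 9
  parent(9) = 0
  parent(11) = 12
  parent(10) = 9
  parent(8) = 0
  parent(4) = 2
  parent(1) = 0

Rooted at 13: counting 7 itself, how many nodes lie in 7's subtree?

12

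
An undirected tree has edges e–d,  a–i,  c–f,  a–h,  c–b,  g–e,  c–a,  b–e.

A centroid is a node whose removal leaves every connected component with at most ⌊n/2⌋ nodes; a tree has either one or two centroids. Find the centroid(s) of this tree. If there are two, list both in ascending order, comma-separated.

If c is removed the pieces have sizes 4, 3, 1, all ≤ ⌊9/2⌋ = 4.
No neighbour of c does as well, so c is the unique centroid.

c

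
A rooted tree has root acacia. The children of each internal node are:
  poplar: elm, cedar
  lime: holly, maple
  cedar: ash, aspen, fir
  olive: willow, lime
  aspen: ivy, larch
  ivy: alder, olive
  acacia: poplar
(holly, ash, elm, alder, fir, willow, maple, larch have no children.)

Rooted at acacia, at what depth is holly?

Climbing from holly to the root: holly → lime → olive → ivy → aspen → cedar → poplar → acacia. That's 7 steps.

7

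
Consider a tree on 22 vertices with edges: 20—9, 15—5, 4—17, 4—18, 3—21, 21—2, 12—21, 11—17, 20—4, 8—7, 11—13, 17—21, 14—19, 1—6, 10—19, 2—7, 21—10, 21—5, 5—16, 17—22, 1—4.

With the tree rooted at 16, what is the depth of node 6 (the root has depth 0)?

6

Path from 16 to 6: 16 → 5 → 21 → 17 → 4 → 1 → 6, which has 6 edges.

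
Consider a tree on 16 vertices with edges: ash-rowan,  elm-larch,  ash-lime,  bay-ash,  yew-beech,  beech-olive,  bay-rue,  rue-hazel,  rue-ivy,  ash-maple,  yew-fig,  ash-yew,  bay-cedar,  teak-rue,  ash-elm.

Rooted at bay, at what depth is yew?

Path from bay to yew: bay – ash – yew, which has 2 edges.

2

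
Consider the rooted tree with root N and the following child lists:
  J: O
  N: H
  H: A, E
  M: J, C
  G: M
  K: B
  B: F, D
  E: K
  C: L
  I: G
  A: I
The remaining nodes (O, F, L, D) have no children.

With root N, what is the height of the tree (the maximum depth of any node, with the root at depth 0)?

7

L sits deepest: N – H – A – I – G – M – C – L — 7 edges from the root.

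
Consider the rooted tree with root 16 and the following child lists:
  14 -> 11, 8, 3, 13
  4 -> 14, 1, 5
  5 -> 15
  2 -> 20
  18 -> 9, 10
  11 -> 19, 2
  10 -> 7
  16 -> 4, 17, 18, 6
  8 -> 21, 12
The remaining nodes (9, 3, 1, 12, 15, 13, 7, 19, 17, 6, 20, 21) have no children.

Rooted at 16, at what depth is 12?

Climbing from 12 to the root: 12 → 8 → 14 → 4 → 16. That's 4 steps.

4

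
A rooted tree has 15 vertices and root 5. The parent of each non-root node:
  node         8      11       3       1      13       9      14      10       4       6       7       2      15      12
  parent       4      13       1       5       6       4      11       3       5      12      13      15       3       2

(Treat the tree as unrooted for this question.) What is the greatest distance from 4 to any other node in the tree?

A farthest node from 4 is 14.
The path 4-5-1-3-15-2-12-6-13-11-14 has 10 edges.

10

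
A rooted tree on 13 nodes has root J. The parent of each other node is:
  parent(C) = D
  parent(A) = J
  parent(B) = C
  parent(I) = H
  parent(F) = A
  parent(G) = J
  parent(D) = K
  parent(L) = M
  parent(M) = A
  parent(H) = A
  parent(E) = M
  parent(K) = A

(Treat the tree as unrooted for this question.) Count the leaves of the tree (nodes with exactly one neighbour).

6

Degree-1 nodes: B, E, F, G, I, L — 6 of them.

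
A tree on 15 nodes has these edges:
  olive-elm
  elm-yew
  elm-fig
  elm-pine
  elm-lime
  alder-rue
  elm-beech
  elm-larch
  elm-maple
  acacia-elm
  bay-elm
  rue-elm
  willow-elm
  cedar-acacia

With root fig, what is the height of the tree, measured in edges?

cedar sits deepest: fig–elm–acacia–cedar — 3 edges from the root.

3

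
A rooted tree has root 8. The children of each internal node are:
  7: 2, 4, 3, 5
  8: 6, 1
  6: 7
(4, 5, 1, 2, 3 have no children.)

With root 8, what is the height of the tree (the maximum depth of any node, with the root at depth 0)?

3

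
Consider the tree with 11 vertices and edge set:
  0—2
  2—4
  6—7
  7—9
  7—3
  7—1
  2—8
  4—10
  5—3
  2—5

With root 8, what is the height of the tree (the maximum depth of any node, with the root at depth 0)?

5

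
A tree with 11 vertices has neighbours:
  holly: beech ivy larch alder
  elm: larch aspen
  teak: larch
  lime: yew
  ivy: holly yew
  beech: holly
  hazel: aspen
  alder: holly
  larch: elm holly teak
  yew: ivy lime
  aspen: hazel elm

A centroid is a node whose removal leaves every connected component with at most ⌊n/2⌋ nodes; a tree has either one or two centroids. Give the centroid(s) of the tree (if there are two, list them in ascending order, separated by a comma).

Removing holly splits the tree into components of sizes 5, 3, 1, 1; the largest is 5 ≤ ⌊11/2⌋ = 5.
No neighbour of holly does as well, so holly is the unique centroid.

holly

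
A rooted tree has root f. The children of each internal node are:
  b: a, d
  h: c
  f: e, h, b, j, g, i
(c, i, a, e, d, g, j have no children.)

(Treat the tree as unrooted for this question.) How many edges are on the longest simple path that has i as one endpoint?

Distances from i peak at 3, attained at d (c, a also at distance 3).
i–f–b–d

3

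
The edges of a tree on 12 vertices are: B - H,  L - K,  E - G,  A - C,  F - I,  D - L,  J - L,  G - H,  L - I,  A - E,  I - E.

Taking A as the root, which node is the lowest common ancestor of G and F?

E

Path G→root: G E A; path F→root: F I E A.
First common node: E.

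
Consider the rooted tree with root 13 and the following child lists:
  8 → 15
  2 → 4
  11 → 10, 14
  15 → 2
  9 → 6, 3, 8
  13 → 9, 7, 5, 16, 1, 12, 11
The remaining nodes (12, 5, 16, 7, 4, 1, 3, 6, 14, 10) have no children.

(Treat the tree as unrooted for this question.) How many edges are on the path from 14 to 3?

4

The path is 14 - 11 - 13 - 9 - 3, which has 4 edges.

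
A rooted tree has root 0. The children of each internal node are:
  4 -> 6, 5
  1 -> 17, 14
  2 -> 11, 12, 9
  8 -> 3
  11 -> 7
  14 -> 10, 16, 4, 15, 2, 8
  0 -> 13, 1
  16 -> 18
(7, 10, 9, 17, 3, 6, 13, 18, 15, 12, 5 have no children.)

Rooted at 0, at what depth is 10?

Path from 0 to 10: 0 → 1 → 14 → 10, which has 3 edges.

3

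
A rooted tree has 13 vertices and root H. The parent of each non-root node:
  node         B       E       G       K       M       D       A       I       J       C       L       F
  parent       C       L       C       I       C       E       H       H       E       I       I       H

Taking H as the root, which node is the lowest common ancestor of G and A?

H

Ancestors of G (toward the root): G, C, I, H.
Ancestors of A: A, H.
The deepest node appearing in both lists is H.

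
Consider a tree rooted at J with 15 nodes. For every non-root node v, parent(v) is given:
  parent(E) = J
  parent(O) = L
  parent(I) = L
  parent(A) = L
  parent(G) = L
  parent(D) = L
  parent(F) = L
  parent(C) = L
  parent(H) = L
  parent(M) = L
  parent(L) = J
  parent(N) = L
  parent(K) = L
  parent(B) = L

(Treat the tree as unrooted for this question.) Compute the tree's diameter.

A longest path is E–J–L–G, with 3 edges.

3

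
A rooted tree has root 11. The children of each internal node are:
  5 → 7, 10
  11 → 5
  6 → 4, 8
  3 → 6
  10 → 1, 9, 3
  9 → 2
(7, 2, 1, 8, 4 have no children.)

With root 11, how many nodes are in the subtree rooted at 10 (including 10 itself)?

8

Descendants of 10 (including itself): 10, 9, 3, 1, 2, 6, 8, 4. That's 8.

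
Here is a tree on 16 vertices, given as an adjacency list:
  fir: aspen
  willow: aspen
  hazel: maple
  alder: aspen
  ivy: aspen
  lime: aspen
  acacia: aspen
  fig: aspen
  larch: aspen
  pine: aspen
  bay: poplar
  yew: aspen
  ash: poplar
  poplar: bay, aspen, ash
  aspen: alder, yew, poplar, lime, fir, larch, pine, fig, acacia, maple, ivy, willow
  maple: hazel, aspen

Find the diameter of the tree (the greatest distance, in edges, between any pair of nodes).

Starting from ash, a farthest node is hazel at distance 4.
One longest path: ash – poplar – aspen – maple – hazel.
So the diameter is 4.

4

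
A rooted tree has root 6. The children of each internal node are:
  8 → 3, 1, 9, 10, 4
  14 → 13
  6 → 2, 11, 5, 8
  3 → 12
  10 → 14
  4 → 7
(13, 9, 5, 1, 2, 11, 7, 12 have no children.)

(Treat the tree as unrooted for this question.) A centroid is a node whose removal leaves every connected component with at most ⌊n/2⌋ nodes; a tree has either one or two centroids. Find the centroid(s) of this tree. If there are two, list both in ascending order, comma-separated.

Removing 8 splits the tree into components of sizes 4, 3, 2, 2, 1, 1; the largest is 4 ≤ ⌊14/2⌋ = 7.
No neighbour of 8 does as well, so 8 is the unique centroid.

8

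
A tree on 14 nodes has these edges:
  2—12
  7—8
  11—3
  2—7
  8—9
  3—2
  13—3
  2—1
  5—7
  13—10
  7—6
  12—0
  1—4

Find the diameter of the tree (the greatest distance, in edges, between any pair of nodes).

6

BFS from 10 reaches 9 last, at distance 6; BFS from 9 confirms no node is farther.
Path: 10-13-3-2-7-8-9.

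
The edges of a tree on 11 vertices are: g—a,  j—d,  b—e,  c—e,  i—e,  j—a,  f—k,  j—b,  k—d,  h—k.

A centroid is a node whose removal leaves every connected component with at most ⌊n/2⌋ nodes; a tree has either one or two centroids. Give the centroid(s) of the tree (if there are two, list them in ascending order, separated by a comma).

j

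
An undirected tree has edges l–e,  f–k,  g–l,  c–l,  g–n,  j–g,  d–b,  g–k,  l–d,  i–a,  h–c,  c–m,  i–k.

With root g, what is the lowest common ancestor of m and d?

m's ancestor chain is m, c, l, g and d's is d, l, g; they first meet at l.

l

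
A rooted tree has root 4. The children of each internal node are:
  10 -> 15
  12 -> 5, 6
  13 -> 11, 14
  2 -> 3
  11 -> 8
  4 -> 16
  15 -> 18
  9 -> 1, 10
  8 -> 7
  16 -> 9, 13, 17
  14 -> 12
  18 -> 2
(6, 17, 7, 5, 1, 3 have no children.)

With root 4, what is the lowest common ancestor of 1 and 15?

9

Path 1→root: 1 9 16 4; path 15→root: 15 10 9 16 4.
First common node: 9.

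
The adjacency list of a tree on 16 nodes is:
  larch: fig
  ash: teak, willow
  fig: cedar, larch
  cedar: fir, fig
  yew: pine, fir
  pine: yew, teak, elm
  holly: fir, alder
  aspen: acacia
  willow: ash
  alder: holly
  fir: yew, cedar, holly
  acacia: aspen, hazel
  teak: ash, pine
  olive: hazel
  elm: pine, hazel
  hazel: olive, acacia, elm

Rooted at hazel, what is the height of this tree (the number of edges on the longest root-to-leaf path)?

larch sits deepest: hazel → elm → pine → yew → fir → cedar → fig → larch — 7 edges from the root.

7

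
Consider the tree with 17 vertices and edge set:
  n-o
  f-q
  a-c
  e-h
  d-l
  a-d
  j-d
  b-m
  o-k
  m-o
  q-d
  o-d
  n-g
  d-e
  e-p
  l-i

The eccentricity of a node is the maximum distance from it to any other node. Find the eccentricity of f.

Distances from f peak at 5, attained at g (b also at distance 5).
f – q – d – o – n – g

5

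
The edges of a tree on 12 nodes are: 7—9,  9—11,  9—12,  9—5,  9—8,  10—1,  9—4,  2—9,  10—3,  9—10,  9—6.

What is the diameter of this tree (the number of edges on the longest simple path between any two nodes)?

3

Starting from 1, a farthest node is 8 at distance 3.
One longest path: 1 - 10 - 9 - 8.
So the diameter is 3.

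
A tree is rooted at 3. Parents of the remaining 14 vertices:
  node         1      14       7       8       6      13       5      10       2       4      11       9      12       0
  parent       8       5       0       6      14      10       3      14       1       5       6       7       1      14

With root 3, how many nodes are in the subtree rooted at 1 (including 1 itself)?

3

Descendants of 1 (including itself): 1, 12, 2. That's 3.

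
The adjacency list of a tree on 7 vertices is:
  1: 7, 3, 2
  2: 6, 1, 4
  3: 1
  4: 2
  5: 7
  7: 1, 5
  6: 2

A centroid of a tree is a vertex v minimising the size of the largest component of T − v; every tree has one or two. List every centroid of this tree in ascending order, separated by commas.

1

If 1 is removed the pieces have sizes 3, 2, 1, all ≤ ⌊7/2⌋ = 3.
No neighbour of 1 does as well, so 1 is the unique centroid.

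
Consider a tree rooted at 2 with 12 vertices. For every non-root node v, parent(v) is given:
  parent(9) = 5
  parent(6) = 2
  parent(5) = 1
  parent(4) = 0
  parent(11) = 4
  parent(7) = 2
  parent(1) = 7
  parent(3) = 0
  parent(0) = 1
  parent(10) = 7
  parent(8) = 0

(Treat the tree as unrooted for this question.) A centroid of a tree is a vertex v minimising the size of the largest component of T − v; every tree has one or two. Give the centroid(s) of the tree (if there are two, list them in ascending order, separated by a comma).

1

Removing 1 splits the tree into components of sizes 5, 4, 2; the largest is 5 ≤ ⌊12/2⌋ = 6.
No neighbour of 1 does as well, so 1 is the unique centroid.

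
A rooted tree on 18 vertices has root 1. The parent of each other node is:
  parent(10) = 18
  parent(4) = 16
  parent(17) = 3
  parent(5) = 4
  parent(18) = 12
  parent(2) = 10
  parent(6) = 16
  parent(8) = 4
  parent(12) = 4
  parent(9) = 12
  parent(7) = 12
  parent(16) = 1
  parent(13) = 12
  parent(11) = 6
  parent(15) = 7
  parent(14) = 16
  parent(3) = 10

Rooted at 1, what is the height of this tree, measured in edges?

17 sits deepest: 1–16–4–12–18–10–3–17 — 7 edges from the root.

7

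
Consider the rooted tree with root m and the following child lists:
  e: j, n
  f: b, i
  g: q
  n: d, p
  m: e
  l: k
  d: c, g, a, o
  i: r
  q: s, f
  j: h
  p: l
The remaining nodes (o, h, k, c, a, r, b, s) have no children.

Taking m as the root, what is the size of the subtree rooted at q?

6

Descendants of q (including itself): q, f, s, i, b, r. That's 6.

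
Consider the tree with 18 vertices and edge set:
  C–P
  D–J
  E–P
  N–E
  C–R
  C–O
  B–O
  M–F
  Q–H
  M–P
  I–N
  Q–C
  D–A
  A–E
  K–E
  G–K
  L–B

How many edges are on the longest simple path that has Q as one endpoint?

A farthest node from Q is J.
The path Q-C-P-E-A-D-J has 6 edges.

6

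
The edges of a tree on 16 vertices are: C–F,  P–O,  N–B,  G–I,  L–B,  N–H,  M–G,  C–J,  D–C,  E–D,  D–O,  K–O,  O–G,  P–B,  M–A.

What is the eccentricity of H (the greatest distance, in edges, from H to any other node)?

7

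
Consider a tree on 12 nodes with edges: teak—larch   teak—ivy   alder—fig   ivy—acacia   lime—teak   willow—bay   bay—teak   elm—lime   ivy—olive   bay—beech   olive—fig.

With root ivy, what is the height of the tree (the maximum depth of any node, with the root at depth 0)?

3

The longest root-to-leaf path is ivy → teak → lime → elm (3 edges).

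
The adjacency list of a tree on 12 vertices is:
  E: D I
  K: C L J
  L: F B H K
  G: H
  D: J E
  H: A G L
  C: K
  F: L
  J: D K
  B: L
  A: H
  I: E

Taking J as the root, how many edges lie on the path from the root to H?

J – K – L – H — 3 edges.

3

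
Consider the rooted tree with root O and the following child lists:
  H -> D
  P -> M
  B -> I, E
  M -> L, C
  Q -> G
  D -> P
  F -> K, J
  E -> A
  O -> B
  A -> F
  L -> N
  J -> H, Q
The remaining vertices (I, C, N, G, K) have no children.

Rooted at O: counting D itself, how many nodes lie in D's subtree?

D's subtree: {D, P, M, L, C, N}, size 6.

6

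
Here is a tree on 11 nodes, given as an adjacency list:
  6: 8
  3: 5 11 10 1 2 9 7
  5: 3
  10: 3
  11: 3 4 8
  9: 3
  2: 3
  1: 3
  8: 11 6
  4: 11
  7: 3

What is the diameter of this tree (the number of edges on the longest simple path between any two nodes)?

4

A longest path is 6–8–11–3–5, with 4 edges.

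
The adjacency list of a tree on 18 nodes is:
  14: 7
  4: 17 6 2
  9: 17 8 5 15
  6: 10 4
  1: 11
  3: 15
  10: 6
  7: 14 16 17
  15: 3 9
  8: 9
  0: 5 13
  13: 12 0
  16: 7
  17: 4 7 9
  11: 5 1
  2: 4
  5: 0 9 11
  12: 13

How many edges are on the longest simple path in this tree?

Starting from 12, a farthest node is 10 at distance 8.
One longest path: 12 – 13 – 0 – 5 – 9 – 17 – 4 – 6 – 10.
So the diameter is 8.

8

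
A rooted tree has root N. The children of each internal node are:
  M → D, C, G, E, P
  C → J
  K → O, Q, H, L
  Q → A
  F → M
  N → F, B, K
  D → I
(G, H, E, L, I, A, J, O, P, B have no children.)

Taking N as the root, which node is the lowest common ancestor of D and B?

N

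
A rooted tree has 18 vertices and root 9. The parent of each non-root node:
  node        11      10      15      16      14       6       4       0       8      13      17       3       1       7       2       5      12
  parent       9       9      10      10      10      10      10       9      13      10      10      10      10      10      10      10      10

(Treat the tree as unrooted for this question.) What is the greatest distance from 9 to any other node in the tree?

Distances from 9 peak at 3, attained at 8.
9-10-13-8

3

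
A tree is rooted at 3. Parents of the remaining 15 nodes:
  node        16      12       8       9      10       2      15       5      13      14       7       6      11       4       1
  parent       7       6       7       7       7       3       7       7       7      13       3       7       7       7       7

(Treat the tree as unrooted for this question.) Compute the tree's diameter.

Starting from 14, a farthest node is 2 at distance 4.
One longest path: 14 – 13 – 7 – 3 – 2.
So the diameter is 4.

4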